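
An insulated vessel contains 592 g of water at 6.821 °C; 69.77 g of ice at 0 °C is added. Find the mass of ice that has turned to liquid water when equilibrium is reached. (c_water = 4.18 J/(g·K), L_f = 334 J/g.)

Water can give up m c ΔT = 592·4.18·6.821 = 16879 J before reaching 0 °C.
Melting all 69.77 g of ice would need 69.77·334 = 23303 J.
Since 16879 < 23303 J, not all the ice melts; equilibrium is at 0 °C.
m_melt = 16879 / L_f = 50.54 g.

m_melted ≈ 50.5 g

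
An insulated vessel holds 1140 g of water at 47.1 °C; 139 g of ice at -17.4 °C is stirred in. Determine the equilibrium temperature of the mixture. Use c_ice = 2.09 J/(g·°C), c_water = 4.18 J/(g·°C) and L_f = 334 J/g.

T_f ≈ 32.4 °C

Conservation of energy gives ΣQ = 0:
warm ice to 0 °C: 139×2.09×(0 − (-17.4)) = 5054.9
  melt ice: 139×334 = 46426
  warm the meltwater: 581.02 T
  water cools: 1140×4.18×(T − 47.1) = 4765.2(T − 47.1)
5346.2 T = 224441 − 51481 = 172960
T ≈ 32.35 °C (positive, so assuming full melt was valid).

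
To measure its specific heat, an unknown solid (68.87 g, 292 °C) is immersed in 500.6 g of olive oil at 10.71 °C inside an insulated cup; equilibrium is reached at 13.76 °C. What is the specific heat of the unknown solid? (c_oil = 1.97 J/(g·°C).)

Taking heat into each body as positive, Σ m c ΔT = 0:
68.87·c·(13.76 − 292) + 500.6·1.97·(13.76 − 10.71) = 0
-19162 c = -3007.9
c = -3007.9/-19162 ≈ 0.157 J/(g·°C)

c ≈ 0.157 J/(g·°C)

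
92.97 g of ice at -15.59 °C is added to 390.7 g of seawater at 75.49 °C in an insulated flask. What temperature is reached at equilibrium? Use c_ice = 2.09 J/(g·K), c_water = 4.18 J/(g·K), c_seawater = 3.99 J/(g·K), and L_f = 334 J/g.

Energy balance with sensible and latent terms:
ice -15.59→0 °C: 92.97×2.09×15.59 = 3029.3
  fusion: m_ice L_f = 92.97×334 = 31052
  warm the meltwater: 388.61 T
  seawater: 1558.9(T − 75.49)
1947.5 T = 117681 − 34081 = 83600
T ≈ 42.93 °C (positive, so assuming full melt was valid).

T_f ≈ 42.9 °C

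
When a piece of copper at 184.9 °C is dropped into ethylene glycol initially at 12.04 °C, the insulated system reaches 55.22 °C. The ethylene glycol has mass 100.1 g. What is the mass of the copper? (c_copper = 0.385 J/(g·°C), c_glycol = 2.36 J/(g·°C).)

m ≈ 204 g

Heat lost by the copper = heat gained by the glycol:
m·0.385·(184.9 − 55.22) = 100.1·2.36·(55.22 − 12.04)
49.93 m = 10201  ⇒  m ≈ 204.3 g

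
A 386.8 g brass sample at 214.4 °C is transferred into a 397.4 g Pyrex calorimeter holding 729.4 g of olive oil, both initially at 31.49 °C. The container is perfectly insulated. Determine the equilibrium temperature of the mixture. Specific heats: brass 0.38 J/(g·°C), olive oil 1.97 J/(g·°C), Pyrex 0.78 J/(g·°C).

T_f ≈ 45.7 °C

T_f is the heat-capacity-weighted average of the initial temperatures:
T_f = (146.98*214.4 + 1436.9*31.49 + 309.97*31.49) / (146.98 + 1436.9 + 309.97)
    = 86523 / 1893.9 ≈ 45.69 °C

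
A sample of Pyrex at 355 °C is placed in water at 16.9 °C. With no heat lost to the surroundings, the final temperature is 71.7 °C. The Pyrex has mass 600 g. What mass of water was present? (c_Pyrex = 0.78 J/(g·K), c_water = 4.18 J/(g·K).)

|Q_Pyrex| = |Q_water|:
600×0.78×(355 − 71.7) = m×4.18×(71.7 − 16.9)
229.06 m = 132584  ⇒  m ≈ 578.8 g

m ≈ 579 g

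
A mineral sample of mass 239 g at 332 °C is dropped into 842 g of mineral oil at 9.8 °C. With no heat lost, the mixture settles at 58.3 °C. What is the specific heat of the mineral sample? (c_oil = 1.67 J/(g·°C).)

Energy conservation, ΣQ = 0:
239×c×(58.3 − 332) + 842×1.67×(58.3 − 9.8) = 0
-65414 c = -68198
c = -68198/-65414 ≈ 1.043 J/(g·°C)

c ≈ 1.04 J/(g·°C)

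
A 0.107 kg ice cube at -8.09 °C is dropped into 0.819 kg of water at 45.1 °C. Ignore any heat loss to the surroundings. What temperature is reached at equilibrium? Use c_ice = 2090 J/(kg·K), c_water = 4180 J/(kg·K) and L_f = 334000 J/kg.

Conservation of energy gives ΣQ = 0:
ice -8.09→0 °C: 0.107×2090×8.09 = 1809.2
  melt ice: 0.107×334000 = 35738
  warm the meltwater: 447.26 T
  water cools: 0.819×4180×(T − 45.1) = 3423.4(T − 45.1)
3870.7 T = 154396 − 37547 = 116849
T ≈ 30.19 °C (positive, so assuming full melt was valid).

T_f ≈ 30.2 °C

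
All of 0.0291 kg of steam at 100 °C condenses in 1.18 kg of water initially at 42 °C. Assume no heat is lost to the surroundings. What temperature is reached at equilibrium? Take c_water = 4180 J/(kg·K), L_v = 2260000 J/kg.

T_f ≈ 56.4 °C

Sum of m c ΔT and latent-heat terms is zero:
steam→water at 100 °C releases m L_v = 0.0291·2260000 = 65766
  condensate cools 100→T: 0.0291·4180·(T − 100) = 121.64(T − 100)
  original water: 4932.4(T − 42)
5054 T = 65766 + 12164 + 207161 = 285091
T ≈ 56.41 °C — below 100 °C, confirming all the steam condensed.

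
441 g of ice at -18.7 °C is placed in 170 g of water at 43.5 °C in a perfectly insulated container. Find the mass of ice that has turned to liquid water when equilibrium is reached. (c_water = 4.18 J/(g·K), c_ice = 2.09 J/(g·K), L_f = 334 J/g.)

Cooling the water to 0 °C releases 170×4.18×43.5 = 30911 J.
Warming the ice to 0 °C takes 441×2.09×18.7 = 17236 J, leaving 13675 J for melting.
Melting all 441 g of ice would need 441×334 = 147294 J.
That's not enough to melt it all — equilibrium is at 0 °C with ice remaining.
m_melt = 13675 / L_f = 40.94 g.

m_melted ≈ 40.9 g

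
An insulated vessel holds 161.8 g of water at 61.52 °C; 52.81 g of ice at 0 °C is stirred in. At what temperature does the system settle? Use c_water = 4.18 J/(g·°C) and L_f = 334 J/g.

T_f ≈ 26.7 °C

Taking heat into each body as positive, Σ m c ΔT = 0:
melt ice: 52.81×334 = 17639
  warm the meltwater: 220.75 T
  water: 676.32(T − 61.52)
897.07 T = 41607 − 17639 = 23969
T ≈ 26.72 °C (positive, so assuming full melt was valid).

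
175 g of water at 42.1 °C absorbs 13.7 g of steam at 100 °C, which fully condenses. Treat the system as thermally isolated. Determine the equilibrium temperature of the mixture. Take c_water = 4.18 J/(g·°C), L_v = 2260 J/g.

T_f ≈ 85.6 °C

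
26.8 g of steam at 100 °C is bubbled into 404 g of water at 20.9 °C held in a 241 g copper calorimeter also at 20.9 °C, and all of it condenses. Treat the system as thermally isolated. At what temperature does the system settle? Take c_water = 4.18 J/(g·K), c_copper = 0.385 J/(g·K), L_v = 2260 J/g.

T_f ≈ 57.6 °C

Energy balance with sensible and latent terms:
condense steam: −26.8·2260 = −60568; condensed water 100 °C→T: 112.02(T − 100); water warms: 404·4.18·(T − 20.9) = 1688.7(T − 20.9); cup: 92.78(T − 20.9)
1893.5 T = 60568 + 11202 + 37233 = 109004
T ≈ 57.57 °C — below 100 °C, confirming all the steam condensed.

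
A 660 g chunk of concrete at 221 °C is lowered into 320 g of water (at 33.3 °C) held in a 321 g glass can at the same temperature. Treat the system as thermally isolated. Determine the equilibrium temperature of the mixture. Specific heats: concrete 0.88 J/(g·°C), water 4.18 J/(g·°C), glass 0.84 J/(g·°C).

T_f ≈ 83.1 °C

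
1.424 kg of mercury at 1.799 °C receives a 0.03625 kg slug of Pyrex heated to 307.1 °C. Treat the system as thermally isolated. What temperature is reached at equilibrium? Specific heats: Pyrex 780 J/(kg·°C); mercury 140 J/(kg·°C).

Net heat exchanged in the isolated system is zero:
0.03625*780*(T − 307.1) + 1.424*140*(T − 1.799) = 0
227.63 T = 9041.9
T ≈ 39.72 °C

T_f ≈ 39.7 °C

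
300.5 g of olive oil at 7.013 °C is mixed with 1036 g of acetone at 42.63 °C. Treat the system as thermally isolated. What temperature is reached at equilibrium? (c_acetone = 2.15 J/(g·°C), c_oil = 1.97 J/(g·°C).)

T_f ≈ 35.2 °C

Set heat shed by the hot body equal to heat absorbed by the cold body:
1036·2.15·(42.63 − T) = 300.5·1.97·(T − 7.013)
2227.4(42.63 − T) = 591.99(T − 7.013)
2819.4 T = 99106  ⇒  T ≈ 35.15 °C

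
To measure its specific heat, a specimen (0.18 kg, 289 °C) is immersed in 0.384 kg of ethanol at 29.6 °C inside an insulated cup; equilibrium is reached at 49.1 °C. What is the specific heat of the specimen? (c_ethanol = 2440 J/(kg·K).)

c ≈ 423 J/(kg·K)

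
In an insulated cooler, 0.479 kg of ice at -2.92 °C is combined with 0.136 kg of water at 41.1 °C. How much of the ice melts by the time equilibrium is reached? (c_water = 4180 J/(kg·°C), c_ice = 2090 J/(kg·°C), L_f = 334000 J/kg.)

Heat available from the water dropping to 0 °C: 0.136×4180×41.1 = 23365 J.
Of that, 0.479×2090×2.92 = 2923.2 J goes to bring the ice to 0 °C, leaving 20441 J.
To melt every bit of ice: 0.479×334000 = 159986 J.
That's not enough to melt it all — equilibrium is at 0 °C with ice remaining.
m_melt = 20441 / L_f = 0.0612 kg.

m_melted ≈ 0.0612 kg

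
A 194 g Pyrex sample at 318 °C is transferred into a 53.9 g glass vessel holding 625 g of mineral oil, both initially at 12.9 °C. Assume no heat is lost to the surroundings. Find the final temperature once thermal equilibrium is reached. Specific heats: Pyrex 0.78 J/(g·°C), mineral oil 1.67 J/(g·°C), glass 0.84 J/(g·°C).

Taking heat into each body as positive, Σ m c ΔT = 0:
194*0.78*(T − 318) + 625*1.67*(T − 12.9) + 53.9*0.84*(T − 12.9) = 0
151.32(T − 318) + 1043.8(T − 12.9) + 45.28(T − 12.9) = 0
1240.3 T = 62168
T ≈ 50.12 °C

T_f ≈ 50.1 °C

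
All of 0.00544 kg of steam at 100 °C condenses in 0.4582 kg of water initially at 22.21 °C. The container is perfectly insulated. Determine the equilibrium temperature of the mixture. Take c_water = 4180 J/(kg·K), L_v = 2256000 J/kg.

Taking heat into each body as positive, Σ m c ΔT = 0:
condense steam: −0.00544·2256000 = −12273; condensate cools 100→T: 0.00544·4180·(T − 100) = 22.74(T − 100); original water: 1915.3(T − 22.21)
1938 T = 12273 + 2273.9 + 42538 = 57085
T ≈ 29.46 °C (< 100 °C, so full condensation is consistent).

T_f ≈ 29.5 °C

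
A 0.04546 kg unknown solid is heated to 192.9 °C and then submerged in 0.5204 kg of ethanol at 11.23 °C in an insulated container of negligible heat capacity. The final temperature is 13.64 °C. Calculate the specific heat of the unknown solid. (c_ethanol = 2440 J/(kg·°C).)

Heat lost by the unknown solid = heat gained by the ethanol:
0.04546·c·(192.9 − 13.64) = 0.5204·2440·(13.64 − 11.23)
8.149 c = 3060.2  ⇒  c ≈ 375.5 J/(kg·°C)

c ≈ 376 J/(kg·°C)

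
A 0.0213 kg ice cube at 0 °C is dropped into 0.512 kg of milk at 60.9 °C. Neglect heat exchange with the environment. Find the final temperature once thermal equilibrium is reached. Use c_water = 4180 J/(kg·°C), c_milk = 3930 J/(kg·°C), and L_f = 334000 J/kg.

Let T be the final temperature. ΣQ_i = 0:
fusion: m_ice L_f = 0.0213×334000 = 7114.2; meltwater 0→T: 0.0213×4180×T = 89.03 T; milk: 2012.2(T − 60.9)
2101.2 T = 122541 − 7114.2 = 115426
T ≈ 54.93 °C (positive, so assuming full melt was valid).

T_f ≈ 54.9 °C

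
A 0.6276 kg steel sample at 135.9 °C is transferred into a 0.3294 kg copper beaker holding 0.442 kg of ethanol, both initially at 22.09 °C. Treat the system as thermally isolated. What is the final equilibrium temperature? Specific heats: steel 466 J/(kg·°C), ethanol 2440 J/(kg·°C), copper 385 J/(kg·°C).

T_f = Σ m_i c_i T_i / Σ m_i c_i:
T_f = (292.46×135.9 + 1078.5×22.09 + 126.82×22.09) / (292.46 + 1078.5 + 126.82)
    = 66371 / 1497.8 ≈ 44.31 °C

T_f ≈ 44.3 °C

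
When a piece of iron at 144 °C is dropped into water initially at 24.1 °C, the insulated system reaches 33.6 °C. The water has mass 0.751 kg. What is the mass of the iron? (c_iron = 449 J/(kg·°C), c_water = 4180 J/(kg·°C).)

m ≈ 0.602 kg

|Q_iron| = |Q_water|:
m×449×(144 − 33.6) = 0.751×4180×(33.6 − 24.1)
49570 m = 29822  ⇒  m ≈ 0.6016 kg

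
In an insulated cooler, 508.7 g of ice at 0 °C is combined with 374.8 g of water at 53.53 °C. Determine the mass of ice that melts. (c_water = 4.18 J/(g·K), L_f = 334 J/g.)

Heat available from the water dropping to 0 °C: 374.8×4.18×53.53 = 83864 J.
To melt every bit of ice: 508.7×334 = 169906 J.
Since 83864 < 169906 J, not all the ice melts; equilibrium is at 0 °C.
m_melted×334 = 83864  ⇒  m_melted ≈ 251.1 g.

m_melted ≈ 251 g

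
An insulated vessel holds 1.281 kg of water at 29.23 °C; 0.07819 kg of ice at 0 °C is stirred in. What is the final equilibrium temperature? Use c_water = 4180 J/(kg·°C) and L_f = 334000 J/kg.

Net heat exchanged in the isolated system is zero:
melt ice: 0.07819·334000 = 26115; meltwater 0→T: 0.07819·4180·T = 326.83 T; water cools: 1.281·4180·(T − 29.23) = 5354.6(T − 29.23)
5681.4 T = 156514 − 26115 = 130399
T ≈ 22.95 °C (positive, so assuming full melt was valid).

T_f ≈ 23.0 °C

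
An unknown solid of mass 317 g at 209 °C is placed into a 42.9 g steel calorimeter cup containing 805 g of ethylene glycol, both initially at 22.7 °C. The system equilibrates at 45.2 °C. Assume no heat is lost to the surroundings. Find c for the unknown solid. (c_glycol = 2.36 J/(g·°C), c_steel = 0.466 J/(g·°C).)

c ≈ 0.832 J/(g·°C)

Heat gained plus heat lost sum to zero:
317·c·(45.2 − 209) + 805·2.36·(45.2 − 22.7) + 42.9·0.466·(45.2 − 22.7) = 0
-51925 c = -43195
c = -43195/-51925 ≈ 0.8319 J/(g·°C)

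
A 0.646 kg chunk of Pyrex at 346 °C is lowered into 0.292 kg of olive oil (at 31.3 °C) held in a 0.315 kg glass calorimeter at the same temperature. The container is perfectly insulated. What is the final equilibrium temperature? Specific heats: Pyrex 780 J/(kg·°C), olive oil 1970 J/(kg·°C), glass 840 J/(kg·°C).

Taking heat into each body as positive, Σ m c ΔT = 0:
0.646·780·(T − 346) + 0.292·1970·(T − 31.3) + 0.315·840·(T − 31.3) = 0
(503.88 + 575.24 + 264.6) T = 503.88·346 + 575.24·31.3 + 264.6·31.3
T ≈ 149.31 °C

T_f ≈ 149.3 °C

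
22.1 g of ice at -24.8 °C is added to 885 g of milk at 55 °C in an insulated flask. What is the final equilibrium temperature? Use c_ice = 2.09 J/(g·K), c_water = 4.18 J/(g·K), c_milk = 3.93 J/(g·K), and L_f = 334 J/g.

T_f ≈ 51.2 °C

Let T be the final temperature. ΣQ_i = 0:
ice -24.8→0 °C: 22.1·2.09·24.8 = 1145.5
  latent heat to melt: 22.1·334 = 7381.4
  meltwater 0→T: 22.1·4.18·T = 92.38 T
  milk: 3478.1(T − 55)
3570.4 T = 191293 − 8526.9 = 182766
T ≈ 51.19 °C (positive, so assuming full melt was valid).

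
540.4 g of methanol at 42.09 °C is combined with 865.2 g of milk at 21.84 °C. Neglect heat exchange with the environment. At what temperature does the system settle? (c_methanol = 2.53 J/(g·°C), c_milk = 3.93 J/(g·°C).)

T_f ≈ 27.6 °C

T_f = Σ m_i c_i T_i / Σ m_i c_i:
T_f = (1367.2·42.09 + 3400.2·21.84) / (1367.2 + 3400.2)
    = 131807 / 4767.4 ≈ 27.65 °C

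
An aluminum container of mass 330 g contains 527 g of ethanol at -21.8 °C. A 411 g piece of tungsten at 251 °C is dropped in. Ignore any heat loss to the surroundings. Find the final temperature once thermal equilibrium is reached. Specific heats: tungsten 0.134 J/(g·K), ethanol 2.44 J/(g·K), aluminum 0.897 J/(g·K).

T_f ≈ -12.6 °C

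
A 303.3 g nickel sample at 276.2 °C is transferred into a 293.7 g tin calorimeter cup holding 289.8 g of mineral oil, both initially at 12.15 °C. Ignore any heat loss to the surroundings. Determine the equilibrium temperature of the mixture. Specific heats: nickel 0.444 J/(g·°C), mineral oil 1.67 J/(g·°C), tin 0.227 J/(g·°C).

T_f ≈ 64.0 °C

Heat gained plus heat lost sum to zero:
303.3×0.444×(T − 276.2) + 289.8×1.67×(T − 12.15) + 293.7×0.227×(T − 12.15) = 0
685.3 T = 43885
T = 43885/685.3 ≈ 64.04 °C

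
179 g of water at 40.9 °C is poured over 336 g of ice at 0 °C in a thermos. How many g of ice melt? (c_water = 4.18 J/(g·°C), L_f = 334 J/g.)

m_melted ≈ 91.6 g

Heat available from the water dropping to 0 °C: 179×4.18×40.9 = 30602 J.
Fully melting the ice requires m_ice L_f = 336×334 = 112224 J.
That's not enough to melt it all — equilibrium is at 0 °C with ice remaining.
Mass melted = 30602/334 ≈ 91.62 g.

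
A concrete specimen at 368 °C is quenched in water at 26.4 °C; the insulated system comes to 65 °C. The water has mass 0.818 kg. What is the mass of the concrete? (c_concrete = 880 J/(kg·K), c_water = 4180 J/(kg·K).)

Conservation of energy gives ΣQ = 0:
m×880×(65 − 368) + 0.818×4180×(65 − 26.4) = 0
-266640 m = -131983
m = -131983/-266640 ≈ 0.495 kg

m ≈ 0.495 kg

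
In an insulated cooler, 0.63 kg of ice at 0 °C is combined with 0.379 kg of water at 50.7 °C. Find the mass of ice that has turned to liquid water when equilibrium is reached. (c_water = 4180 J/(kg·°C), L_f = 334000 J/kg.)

Cooling the water to 0 °C releases 0.379×4180×50.7 = 80320 J.
Fully melting the ice requires m_ice L_f = 0.63×334000 = 210420 J.
That's not enough to melt it all — equilibrium is at 0 °C with ice remaining.
m_melted×334000 = 80320  ⇒  m_melted ≈ 0.2405 kg.

m_melted ≈ 0.24 kg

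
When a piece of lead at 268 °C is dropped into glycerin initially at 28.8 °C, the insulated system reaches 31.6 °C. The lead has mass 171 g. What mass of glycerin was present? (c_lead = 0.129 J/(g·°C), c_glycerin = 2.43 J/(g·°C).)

m ≈ 766 g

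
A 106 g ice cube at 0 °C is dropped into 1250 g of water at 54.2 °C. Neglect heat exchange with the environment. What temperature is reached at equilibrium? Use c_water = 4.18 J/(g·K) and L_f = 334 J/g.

T_f ≈ 43.7 °C

Energy conservation, ΣQ = 0:
latent heat to melt: 106×334 = 35404; meltwater 0→T: 106×4.18×T = 443.08 T; water cools: 1250×4.18×(T − 54.2) = 5225(T − 54.2)
5668.1 T = 283195 − 35404 = 247791
T ≈ 43.72 °C — above 0 °C, consistent with complete melting.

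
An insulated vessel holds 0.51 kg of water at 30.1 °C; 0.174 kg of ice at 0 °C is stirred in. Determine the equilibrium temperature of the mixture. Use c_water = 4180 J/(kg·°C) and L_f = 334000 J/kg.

T_f ≈ 2.1 °C

Let T be the final temperature. ΣQ_i = 0:
melt ice: 0.174·334000 = 58116; warm the meltwater: 727.32 T; water: 2131.8(T − 30.1)
2859.1 T = 64167 − 58116 = 6051.2
T ≈ 2.12 °C (positive, so assuming full melt was valid).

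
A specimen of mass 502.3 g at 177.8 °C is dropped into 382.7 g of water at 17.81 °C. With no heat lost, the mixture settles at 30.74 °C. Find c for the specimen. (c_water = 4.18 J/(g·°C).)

c ≈ 0.28 J/(g·°C)

Energy conservation, ΣQ = 0:
502.3×c×(30.74 − 177.8) + 382.7×4.18×(30.74 − 17.81) = 0
-73868 c = -20684
c = -20684/-73868 ≈ 0.28 J/(g·°C)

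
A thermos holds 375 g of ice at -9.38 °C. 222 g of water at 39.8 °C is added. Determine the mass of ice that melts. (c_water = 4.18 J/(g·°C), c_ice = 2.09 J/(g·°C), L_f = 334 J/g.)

m_melted ≈ 88.6 g

Water can give up m c ΔT = 222×4.18×39.8 = 36933 J before reaching 0 °C.
Warming the ice to 0 °C takes 375×2.09×9.38 = 7351.6 J, leaving 29581 J for melting.
Melting all 375 g of ice would need 375×334 = 125250 J.
That's not enough to melt it all — equilibrium is at 0 °C with ice remaining.
m_melted×334 = 29581  ⇒  m_melted ≈ 88.57 g.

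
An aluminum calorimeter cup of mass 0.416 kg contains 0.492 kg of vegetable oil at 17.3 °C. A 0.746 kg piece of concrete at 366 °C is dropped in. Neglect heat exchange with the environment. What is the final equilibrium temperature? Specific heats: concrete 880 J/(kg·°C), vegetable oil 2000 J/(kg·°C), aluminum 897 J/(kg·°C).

T_f ≈ 131.0 °C

Setting the total heat transfer to zero:
0.746·880·(T − 366) + 0.492·2000·(T − 17.3) + 0.416·897·(T − 17.3) = 0
656.48(T − 366) + 984(T − 17.3) + 373.15(T − 17.3) = 0
2013.6 T = 263750
T ≈ 130.98 °C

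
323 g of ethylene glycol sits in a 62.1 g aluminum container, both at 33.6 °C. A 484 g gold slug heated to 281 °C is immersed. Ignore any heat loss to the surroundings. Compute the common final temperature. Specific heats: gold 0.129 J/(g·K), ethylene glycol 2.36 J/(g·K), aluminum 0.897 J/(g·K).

Setting the total heat transfer to zero:
484·0.129·(T − 281) + 323·2.36·(T − 33.6) + 62.1·0.897·(T − 33.6) = 0
62.44(T − 281) + 762.28(T − 33.6) + 55.7(T − 33.6) = 0
(62.44 + 762.28 + 55.7) T = 62.44·281 + 762.28·33.6 + 55.7·33.6
T ≈ 51.14 °C

T_f ≈ 51.1 °C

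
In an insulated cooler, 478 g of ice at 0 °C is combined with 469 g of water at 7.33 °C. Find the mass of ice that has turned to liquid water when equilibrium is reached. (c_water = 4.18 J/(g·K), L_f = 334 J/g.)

Heat available from the water dropping to 0 °C: 469×4.18×7.33 = 14370 J.
Melting all 478 g of ice would need 478×334 = 159652 J.
Since 14370 < 159652 J, not all the ice melts; equilibrium is at 0 °C.
m_melt = 14370 / L_f = 43.02 g.

m_melted ≈ 43 g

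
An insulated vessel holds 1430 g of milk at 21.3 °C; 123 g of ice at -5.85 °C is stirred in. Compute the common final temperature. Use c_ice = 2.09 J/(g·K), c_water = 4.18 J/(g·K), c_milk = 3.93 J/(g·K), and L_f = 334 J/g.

T_f ≈ 12.6 °C

Sum of m c ΔT and latent-heat terms is zero:
warm ice to 0 °C: 123×2.09×(0 − (-5.85)) = 1503.9; fusion: m_ice L_f = 123×334 = 41082; meltwater 0→T: 123×4.18×T = 514.14 T; milk cools: 1430×3.93×(T − 21.3) = 5619.9(T − 21.3)
6134 T = 119704 − 42586 = 77118
T ≈ 12.57 °C — above 0 °C, consistent with complete melting.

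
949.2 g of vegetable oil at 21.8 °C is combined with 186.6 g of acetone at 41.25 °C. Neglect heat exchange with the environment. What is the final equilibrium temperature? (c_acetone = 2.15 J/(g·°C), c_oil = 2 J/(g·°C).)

T_f ≈ 25.2 °C

Heat gained plus heat lost sum to zero:
186.6×2.15×(T − 41.25) + 949.2×2×(T − 21.8) = 0
2299.6 T = 57934
T = 57934 / 2299.6 = 25.2 °C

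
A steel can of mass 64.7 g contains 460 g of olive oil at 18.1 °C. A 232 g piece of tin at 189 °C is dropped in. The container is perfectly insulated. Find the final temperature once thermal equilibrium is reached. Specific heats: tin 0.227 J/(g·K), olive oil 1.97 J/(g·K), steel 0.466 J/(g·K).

T_f ≈ 27.2 °C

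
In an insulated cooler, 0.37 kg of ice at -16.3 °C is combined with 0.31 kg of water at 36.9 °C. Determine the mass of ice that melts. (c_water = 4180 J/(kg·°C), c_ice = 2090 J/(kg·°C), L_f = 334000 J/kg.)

m_melted ≈ 0.105 kg

Water can give up m c ΔT = 0.31·4180·36.9 = 47815 J before reaching 0 °C.
Warming the ice to 0 °C takes 0.37·2090·16.3 = 12605 J, leaving 35210 J for melting.
To melt every bit of ice: 0.37·334000 = 123580 J.
35210 J < 123580 J, so only part of the ice melts and the system sits at 0 °C.
m_melted·334000 = 35210  ⇒  m_melted ≈ 0.1054 kg.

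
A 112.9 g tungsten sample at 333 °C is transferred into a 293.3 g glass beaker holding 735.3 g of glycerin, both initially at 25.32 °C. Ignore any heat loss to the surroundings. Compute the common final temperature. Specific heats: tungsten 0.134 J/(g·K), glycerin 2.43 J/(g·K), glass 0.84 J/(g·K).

T_f ≈ 27.6 °C

Setting the total heat transfer to zero:
112.9*0.134*(T − 333) + 735.3*2.43*(T − 25.32) + 293.3*0.84*(T − 25.32) = 0
2048.3 T = 56517
T ≈ 27.59 °C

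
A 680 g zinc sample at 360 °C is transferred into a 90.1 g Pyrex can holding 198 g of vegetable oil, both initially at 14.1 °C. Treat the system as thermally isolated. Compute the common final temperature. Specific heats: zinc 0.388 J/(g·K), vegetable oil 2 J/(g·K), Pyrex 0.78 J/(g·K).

T_f ≈ 139.1 °C

Energy conservation, ΣQ = 0:
680*0.388*(T − 360) + 198*2*(T − 14.1) + 90.1*0.78*(T − 14.1) = 0
(263.84 + 396 + 70.28) T = 263.84*360 + 396*14.1 + 70.28*14.1
T = 101557/730.12 ≈ 139.10 °C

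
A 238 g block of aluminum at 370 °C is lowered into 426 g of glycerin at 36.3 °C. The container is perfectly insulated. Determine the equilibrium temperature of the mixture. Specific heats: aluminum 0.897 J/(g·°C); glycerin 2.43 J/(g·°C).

Taking heat into each body as positive, Σ m c ΔT = 0:
238×0.897×(T − 370) + 426×2.43×(T − 36.3) = 0
(213.49 + 1035.2) T = 213.49×370 + 1035.2×36.3
T ≈ 93.35 °C

T_f ≈ 93.4 °C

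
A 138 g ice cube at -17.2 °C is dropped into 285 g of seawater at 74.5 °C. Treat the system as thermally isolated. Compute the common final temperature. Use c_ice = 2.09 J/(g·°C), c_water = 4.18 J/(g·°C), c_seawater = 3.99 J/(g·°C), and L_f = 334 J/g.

T_f ≈ 19.6 °C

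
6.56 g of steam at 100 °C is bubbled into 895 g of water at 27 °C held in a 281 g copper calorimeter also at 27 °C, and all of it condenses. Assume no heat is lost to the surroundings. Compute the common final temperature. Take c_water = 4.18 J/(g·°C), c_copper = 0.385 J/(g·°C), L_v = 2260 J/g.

T_f ≈ 31.3 °C

Setting the total heat transfer to zero:
steam→water at 100 °C releases m L_v = 6.56·2260 = 14826; condensate cools 100→T: 6.56·4.18·(T − 100) = 27.42(T − 100); water warms: 895·4.18·(T − 27) = 3741.1(T − 27); copper cup: 281·0.385·(T − 27) = 108.19(T − 27)
3876.7 T = 14826 + 2742.1 + 103931 = 121498
T ≈ 31.34 °C (< 100 °C, so full condensation is consistent).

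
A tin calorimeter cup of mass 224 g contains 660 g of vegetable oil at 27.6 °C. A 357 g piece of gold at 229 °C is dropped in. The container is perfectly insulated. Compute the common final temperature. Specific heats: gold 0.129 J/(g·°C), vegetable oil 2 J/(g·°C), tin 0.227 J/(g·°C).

T_f ≈ 34.1 °C

Conservation of energy gives ΣQ = 0:
357×0.129×(T − 229) + 660×2×(T − 27.6) + 224×0.227×(T − 27.6) = 0
46.05(T − 229) + 1320(T − 27.6) + 50.85(T − 27.6) = 0
(46.05 + 1320 + 50.85) T = 46.05×229 + 1320×27.6 + 50.85×27.6
T = 48382 / 1416.9 = 34.1 °C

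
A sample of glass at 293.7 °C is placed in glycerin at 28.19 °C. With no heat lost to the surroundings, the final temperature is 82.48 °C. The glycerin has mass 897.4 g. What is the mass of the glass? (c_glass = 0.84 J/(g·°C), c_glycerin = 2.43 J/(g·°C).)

m ≈ 667 g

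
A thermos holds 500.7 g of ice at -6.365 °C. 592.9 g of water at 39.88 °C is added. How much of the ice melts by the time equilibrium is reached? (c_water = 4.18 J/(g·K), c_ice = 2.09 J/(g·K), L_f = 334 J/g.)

m_melted ≈ 276 g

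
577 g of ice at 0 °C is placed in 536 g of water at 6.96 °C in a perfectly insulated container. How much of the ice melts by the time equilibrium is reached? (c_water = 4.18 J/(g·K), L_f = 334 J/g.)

m_melted ≈ 46.7 g

Water can give up m c ΔT = 536·4.18·6.96 = 15594 J before reaching 0 °C.
To melt every bit of ice: 577·334 = 192718 J.
That's not enough to melt it all — equilibrium is at 0 °C with ice remaining.
m_melt = 15594 / L_f = 46.69 g.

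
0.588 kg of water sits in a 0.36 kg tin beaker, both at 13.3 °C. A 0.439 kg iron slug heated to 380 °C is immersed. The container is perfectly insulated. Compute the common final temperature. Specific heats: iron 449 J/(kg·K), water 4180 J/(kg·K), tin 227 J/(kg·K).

T_f = Σ m_i c_i T_i / Σ m_i c_i:
T_f = (197.11·380 + 2457.8·13.3 + 81.72·13.3) / (197.11 + 2457.8 + 81.72)
    = 108678 / 2736.7 ≈ 39.71 °C

T_f ≈ 39.7 °C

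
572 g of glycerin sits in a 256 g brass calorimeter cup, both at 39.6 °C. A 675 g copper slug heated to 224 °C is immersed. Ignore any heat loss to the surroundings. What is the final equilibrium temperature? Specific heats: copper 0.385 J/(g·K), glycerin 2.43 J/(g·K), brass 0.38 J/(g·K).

T_f ≈ 67.0 °C

Energy conservation, ΣQ = 0:
675*0.385*(T − 224) + 572*2.43*(T − 39.6) + 256*0.38*(T − 39.6) = 0
(259.88 + 1390 + 97.28) T = 259.88*224 + 1390*39.6 + 97.28*39.6
T ≈ 67.03 °C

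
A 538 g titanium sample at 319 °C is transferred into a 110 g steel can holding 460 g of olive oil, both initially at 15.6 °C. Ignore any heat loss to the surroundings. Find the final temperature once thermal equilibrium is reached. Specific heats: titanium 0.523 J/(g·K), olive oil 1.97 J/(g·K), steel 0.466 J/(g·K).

T_f ≈ 84.5 °C

Net heat exchanged in the isolated system is zero:
538·0.523·(T − 319) + 460·1.97·(T − 15.6) + 110·0.466·(T − 15.6) = 0
(281.37 + 906.2 + 51.26) T = 281.37·319 + 906.2·15.6 + 51.26·15.6
T = 104695/1238.8 ≈ 84.51 °C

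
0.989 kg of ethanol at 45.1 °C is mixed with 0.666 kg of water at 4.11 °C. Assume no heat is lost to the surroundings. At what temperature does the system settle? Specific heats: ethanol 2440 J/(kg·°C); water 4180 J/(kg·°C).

T_f ≈ 23.1 °C

|Q_ethanol| = |Q_water|:
0.989×2440×(45.1 − T) = 0.666×4180×(T − 4.11)
2413.2(45.1 − T) = 2783.9(T − 4.11)
5197 T = 120275  ⇒  T ≈ 23.14 °C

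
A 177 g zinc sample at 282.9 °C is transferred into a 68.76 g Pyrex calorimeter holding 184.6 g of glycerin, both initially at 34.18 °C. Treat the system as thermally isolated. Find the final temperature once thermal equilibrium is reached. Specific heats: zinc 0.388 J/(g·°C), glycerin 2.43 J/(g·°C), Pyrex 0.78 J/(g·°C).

Heat gained plus heat lost sum to zero:
177×0.388×(T − 282.9) + 184.6×2.43×(T − 34.18) + 68.76×0.78×(T − 34.18) = 0
570.89 T = 36594
T = 36594 / 570.89 = 64.1 °C

T_f ≈ 64.1 °C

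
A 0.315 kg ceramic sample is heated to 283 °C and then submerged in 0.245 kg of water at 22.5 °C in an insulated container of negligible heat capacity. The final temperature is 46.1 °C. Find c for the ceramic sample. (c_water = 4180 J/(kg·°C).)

m_s c (T_s − T_f) = m_water c_water (T_f − T_0):
0.315×c×(283 − 46.1) = 0.245×4180×(46.1 − 22.5)
74.62 c = 24169  ⇒  c ≈ 323.9 J/(kg·°C)

c ≈ 324 J/(kg·°C)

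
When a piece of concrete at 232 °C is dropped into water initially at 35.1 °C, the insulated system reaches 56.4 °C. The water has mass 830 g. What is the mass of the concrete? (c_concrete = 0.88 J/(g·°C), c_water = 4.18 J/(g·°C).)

Heat lost by the concrete = heat gained by the water:
m×0.88×(232 − 56.4) = 830×4.18×(56.4 − 35.1)
154.53 m = 73898  ⇒  m ≈ 478.2 g

m ≈ 478 g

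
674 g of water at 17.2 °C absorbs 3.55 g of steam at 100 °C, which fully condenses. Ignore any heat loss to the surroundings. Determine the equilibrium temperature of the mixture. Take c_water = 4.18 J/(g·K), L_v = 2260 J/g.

T_f ≈ 20.5 °C

Net heat exchanged in the isolated system is zero:
condense steam: −3.55×2260 = −8023
  condensate cools 100→T: 3.55×4.18×(T − 100) = 14.84(T − 100)
  water warms: 674×4.18×(T − 17.2) = 2817.3(T − 17.2)
2832.2 T = 8023 + 1483.9 + 48458 = 57965
T ≈ 20.47 °C (< 100 °C, so full condensation is consistent).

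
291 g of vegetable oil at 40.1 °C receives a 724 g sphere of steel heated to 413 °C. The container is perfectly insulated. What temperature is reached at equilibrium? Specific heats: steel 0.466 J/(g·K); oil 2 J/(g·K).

Heat lost by the steel equals heat gained by the oil:
724·0.466·(413 − T) = 291·2·(T − 40.1)
337.38(413 − T) = 582(T − 40.1)
919.38 T = 162678  ⇒  T ≈ 176.94 °C

T_f ≈ 176.9 °C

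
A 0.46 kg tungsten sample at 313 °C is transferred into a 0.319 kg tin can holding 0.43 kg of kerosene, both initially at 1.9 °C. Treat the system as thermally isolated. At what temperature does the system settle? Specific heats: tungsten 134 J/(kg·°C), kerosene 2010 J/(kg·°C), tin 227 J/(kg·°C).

T_f ≈ 21.1 °C

Taking heat into each body as positive, Σ m c ΔT = 0:
0.46×134×(T − 313) + 0.43×2010×(T − 1.9) + 0.319×227×(T − 1.9) = 0
61.64(T − 313) + 864.3(T − 1.9) + 72.41(T − 1.9) = 0
998.35 T = 21073
T = 21073 / 998.35 = 21.1 °C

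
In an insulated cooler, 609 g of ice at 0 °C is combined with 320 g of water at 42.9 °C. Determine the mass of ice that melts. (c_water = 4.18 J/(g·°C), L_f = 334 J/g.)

Heat available from the water dropping to 0 °C: 320·4.18·42.9 = 57383 J.
Melting all 609 g of ice would need 609·334 = 203406 J.
57383 J < 203406 J, so only part of the ice melts and the system sits at 0 °C.
Mass melted = 57383/334 ≈ 171.8 g.

m_melted ≈ 172 g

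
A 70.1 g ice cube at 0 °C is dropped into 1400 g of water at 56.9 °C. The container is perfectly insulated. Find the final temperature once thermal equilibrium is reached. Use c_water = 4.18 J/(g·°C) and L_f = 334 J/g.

Heat gained plus heat lost sum to zero:
fusion: m_ice L_f = 70.1·334 = 23413
  warm the meltwater: 293.02 T
  water: 5852(T − 56.9)
6145 T = 332979 − 23413 = 309565
T ≈ 50.38 °C. Since T > 0 °C, the all-ice-melts assumption holds.

T_f ≈ 50.4 °C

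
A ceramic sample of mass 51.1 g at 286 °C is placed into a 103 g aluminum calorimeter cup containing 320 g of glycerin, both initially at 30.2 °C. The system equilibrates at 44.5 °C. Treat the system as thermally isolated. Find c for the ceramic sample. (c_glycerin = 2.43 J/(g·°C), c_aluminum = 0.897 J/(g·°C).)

Energy conservation, ΣQ = 0:
51.1·c·(44.5 − 286) + 320·2.43·(44.5 − 30.2) + 103·0.897·(44.5 − 30.2) = 0
-12341 c = -12441
c = -12441/-12341 ≈ 1.008 J/(g·°C)

c ≈ 1.01 J/(g·°C)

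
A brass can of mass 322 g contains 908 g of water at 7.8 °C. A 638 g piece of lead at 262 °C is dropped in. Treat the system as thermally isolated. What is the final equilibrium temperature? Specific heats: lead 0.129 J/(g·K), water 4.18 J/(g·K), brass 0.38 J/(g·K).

Heat gained plus heat lost sum to zero:
638*0.129*(T − 262) + 908*4.18*(T − 7.8) + 322*0.38*(T − 7.8) = 0
82.3(T − 262) + 3795.4(T − 7.8) + 122.36(T − 7.8) = 0
(82.3 + 3795.4 + 122.36) T = 82.3*262 + 3795.4*7.8 + 122.36*7.8
T = 52122/4000.1 ≈ 13.03 °C

T_f ≈ 13.0 °C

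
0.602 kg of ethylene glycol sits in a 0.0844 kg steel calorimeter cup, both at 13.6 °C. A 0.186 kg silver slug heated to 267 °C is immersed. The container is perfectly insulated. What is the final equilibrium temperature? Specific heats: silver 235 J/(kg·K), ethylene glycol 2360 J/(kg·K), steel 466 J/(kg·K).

Setting the total heat transfer to zero:
0.186·235·(T − 267) + 0.602·2360·(T − 13.6) + 0.0844·466·(T − 13.6) = 0
(43.71 + 1420.7 + 39.33) T = 43.71·267 + 1420.7·13.6 + 39.33·13.6
T = 31527 / 1503.8 = 21 °C

T_f ≈ 21.0 °C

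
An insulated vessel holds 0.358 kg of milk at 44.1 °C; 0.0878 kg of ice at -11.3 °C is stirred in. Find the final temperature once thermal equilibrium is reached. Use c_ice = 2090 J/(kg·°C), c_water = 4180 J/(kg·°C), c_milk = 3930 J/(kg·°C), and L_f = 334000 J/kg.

Sum of m c ΔT and latent-heat terms is zero:
warm ice to 0 °C: 0.0878·2090·(0 − (-11.3)) = 2073.6
  fusion: m_ice L_f = 0.0878·334000 = 29325
  warm the meltwater: 367 T
  milk cools: 0.358·3930·(T − 44.1) = 1406.9(T − 44.1)
1773.9 T = 62046 − 31399 = 30647
T ≈ 17.28 °C (positive, so assuming full melt was valid).

T_f ≈ 17.3 °C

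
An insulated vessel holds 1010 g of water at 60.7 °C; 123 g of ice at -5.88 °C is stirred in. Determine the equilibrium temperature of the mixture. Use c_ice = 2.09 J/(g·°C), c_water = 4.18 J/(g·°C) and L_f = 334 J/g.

T_f ≈ 45.1 °C

Energy balance with sensible and latent terms:
ice -5.88→0 °C: 123×2.09×5.88 = 1511.6; melt ice: 123×334 = 41082; meltwater 0→T: 123×4.18×T = 514.14 T; water: 4221.8(T − 60.7)
4735.9 T = 256263 − 42594 = 213670
T ≈ 45.12 °C (positive, so assuming full melt was valid).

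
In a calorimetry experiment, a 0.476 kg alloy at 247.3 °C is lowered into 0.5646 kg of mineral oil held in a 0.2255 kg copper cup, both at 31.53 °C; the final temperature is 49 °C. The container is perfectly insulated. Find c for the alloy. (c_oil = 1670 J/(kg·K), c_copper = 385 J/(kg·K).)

c ≈ 191 J/(kg·K)

Conservation of energy gives ΣQ = 0:
0.476×c×(49 − 247.3) + 0.5646×1670×(49 − 31.53) + 0.2255×385×(49 − 31.53) = 0
-94.39 c = -17989
c = -17989/-94.39 ≈ 190.6 J/(kg·K)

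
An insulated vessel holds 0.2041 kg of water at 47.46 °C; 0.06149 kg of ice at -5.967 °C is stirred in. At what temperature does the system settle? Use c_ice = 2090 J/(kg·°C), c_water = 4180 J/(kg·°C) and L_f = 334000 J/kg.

Energy conservation, ΣQ = 0:
warm ice to 0 °C: 0.06149×2090×(0 − (-5.967)) = 766.84; fusion: m_ice L_f = 0.06149×334000 = 20538; warm the meltwater: 257.03 T; water: 853.14(T − 47.46)
1110.2 T = 40490 − 21305 = 19185
T ≈ 17.28 °C (positive, so assuming full melt was valid).

T_f ≈ 17.3 °C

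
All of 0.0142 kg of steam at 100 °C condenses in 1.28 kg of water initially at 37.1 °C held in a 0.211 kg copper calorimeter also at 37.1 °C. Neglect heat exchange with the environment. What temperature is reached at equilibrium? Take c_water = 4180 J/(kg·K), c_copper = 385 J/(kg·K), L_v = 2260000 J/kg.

Heat gained plus heat lost sum to zero:
steam→water at 100 °C releases m L_v = 0.0142·2260000 = 32092; condensate cools 100→T: 0.0142·4180·(T − 100) = 59.36(T − 100); original water: 5350.4(T − 37.1); copper cup: 0.211·385·(T − 37.1) = 81.23(T − 37.1)
5491 T = 32092 + 5935.6 + 201514 = 239541
T ≈ 43.62 °C — below 100 °C, confirming all the steam condensed.

T_f ≈ 43.6 °C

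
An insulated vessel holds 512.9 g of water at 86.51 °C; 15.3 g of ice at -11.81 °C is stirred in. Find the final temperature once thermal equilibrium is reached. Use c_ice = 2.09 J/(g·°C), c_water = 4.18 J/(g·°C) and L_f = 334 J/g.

Heat gained plus heat lost sum to zero:
warm ice to 0 °C: 15.3·2.09·(0 − (-11.81)) = 377.65; melt ice: 15.3·334 = 5110.2; meltwater 0→T: 15.3·4.18·T = 63.95 T; water: 2143.9(T − 86.51)
2207.9 T = 185471 − 5487.8 = 179983
T ≈ 81.52 °C — above 0 °C, consistent with complete melting.

T_f ≈ 81.5 °C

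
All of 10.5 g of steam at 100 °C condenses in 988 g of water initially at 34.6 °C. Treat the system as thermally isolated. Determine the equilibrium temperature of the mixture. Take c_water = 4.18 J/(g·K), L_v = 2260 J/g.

T_f ≈ 41.0 °C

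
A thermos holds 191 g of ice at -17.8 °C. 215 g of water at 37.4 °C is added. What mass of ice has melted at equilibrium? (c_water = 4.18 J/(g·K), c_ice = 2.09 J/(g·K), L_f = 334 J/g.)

m_melted ≈ 79.4 g

Water can give up m c ΔT = 215·4.18·37.4 = 33611 J before reaching 0 °C.
Of that, 191·2.09·17.8 = 7105.6 J goes to bring the ice to 0 °C, leaving 26506 J.
To melt every bit of ice: 191·334 = 63794 J.
Since 26506 < 63794 J, not all the ice melts; equilibrium is at 0 °C.
Mass melted = 26506/334 ≈ 79.36 g.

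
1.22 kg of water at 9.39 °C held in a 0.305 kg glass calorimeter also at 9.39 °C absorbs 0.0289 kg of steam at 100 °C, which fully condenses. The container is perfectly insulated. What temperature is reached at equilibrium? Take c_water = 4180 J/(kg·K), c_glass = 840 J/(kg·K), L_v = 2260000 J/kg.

Energy conservation, ΣQ = 0:
steam→water at 100 °C releases m L_v = 0.0289×2260000 = 65314; condensate cools 100→T: 0.0289×4180×(T − 100) = 120.8(T − 100); original water: 5099.6(T − 9.39); cup: 256.2(T − 9.39)
5476.6 T = 65314 + 12080 + 50291 = 127685
T ≈ 23.31 °C (< 100 °C, so full condensation is consistent).

T_f ≈ 23.3 °C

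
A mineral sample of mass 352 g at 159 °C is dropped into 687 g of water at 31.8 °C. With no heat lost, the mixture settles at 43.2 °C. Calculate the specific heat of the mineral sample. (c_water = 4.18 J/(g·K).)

c ≈ 0.803 J/(g·K)

Setting the total heat transfer to zero:
352×c×(43.2 − 159) + 687×4.18×(43.2 − 31.8) = 0
-40762 c = -32737
c = -32737/-40762 ≈ 0.8031 J/(g·K)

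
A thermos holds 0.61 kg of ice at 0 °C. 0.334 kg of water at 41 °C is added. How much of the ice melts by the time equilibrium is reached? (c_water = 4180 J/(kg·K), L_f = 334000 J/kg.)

m_melted ≈ 0.171 kg

Water can give up m c ΔT = 0.334·4180·41 = 57241 J before reaching 0 °C.
Fully melting the ice requires m_ice L_f = 0.61·334000 = 203740 J.
That's not enough to melt it all — equilibrium is at 0 °C with ice remaining.
m_melt = 57241 / L_f = 0.1714 kg.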